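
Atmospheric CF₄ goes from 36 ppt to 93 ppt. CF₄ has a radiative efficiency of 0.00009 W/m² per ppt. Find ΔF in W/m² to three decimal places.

ΔF = 0.005 W/m²

CF₄: ΔF = 0.00009 × (93 − 36) = 0.00009 × 57 = 0.0051 W/m².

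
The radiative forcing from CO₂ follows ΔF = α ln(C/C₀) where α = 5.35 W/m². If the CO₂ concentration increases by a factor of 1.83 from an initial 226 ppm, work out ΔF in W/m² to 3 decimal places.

ΔF = 5.35 × ln(1.83) = 5.35 × 0.60432 = 3.2331 W/m².

ΔF = 3.233 W/m²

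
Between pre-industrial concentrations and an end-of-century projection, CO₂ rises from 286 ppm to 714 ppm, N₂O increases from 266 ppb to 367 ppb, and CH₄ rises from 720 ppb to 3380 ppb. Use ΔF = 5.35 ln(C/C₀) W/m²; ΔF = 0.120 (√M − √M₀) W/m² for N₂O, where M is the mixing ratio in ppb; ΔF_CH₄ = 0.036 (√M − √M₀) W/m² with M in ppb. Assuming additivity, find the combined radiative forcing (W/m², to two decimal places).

CO₂: 5.35 × ln(714/286) = 5.35 × ln(2.49650) = 5.35 × 0.91489 = 4.8947 W/m².
N₂O: 0.120 × (√367 − √266) = 0.120 × (19.1572 − 16.3095) = 0.120 × 2.8477 = 0.3417 W/m².
CH₄: 0.036 × (√3380 − √720) = 0.036 × (58.1378 − 26.8328) = 0.036 × 31.3050 = 1.1270 W/m².
Total ΔF = 4.8947 + 0.3417 + 1.1270 = 6.3634 W/m².

ΔF = 6.36 W/m²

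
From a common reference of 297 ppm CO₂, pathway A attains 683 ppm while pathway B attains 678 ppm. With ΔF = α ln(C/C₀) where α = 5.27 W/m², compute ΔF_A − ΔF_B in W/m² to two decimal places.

ΔF_A = 5.27 ln(683/297) = 5.27 × 0.83276 = 4.3886 W/m².
ΔF_B = 5.27 ln(678/297) = 5.27 × 0.82542 = 4.3500 W/m².
Difference: 4.3886 − 4.3500 = 0.0386 W/m².

ΔF_A − ΔF_B = 0.04 W/m²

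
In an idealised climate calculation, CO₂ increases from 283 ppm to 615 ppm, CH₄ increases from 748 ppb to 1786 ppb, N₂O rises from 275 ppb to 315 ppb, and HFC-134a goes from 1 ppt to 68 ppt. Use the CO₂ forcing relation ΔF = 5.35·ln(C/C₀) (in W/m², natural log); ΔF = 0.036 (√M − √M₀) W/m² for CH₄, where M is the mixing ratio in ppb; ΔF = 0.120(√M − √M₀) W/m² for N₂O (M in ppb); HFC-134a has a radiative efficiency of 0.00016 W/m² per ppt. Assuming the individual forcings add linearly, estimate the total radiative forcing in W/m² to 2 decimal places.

ΔF = 4.84 W/m²

CO₂: 5.35 × ln(615/283) = 5.35 × ln(2.17314) = 5.35 × 0.77617 = 4.1525 W/m².
CH₄: 0.036 × (√1786 − √748) = 0.036 × (42.2611 − 27.3496) = 0.036 × 14.9115 = 0.5368 W/m².
N₂O: 0.120 × (√315 − √275) = 0.120 × (17.7482 − 16.5831) = 0.120 × 1.1651 = 0.1398 W/m².
HFC-134a: ΔF = 0.00016 × (68 − 1) = 0.00016 × 67 = 0.0107 W/m².
Total ΔF = 4.1525 + 0.5368 + 0.1398 + 0.0107 = 4.8398 W/m².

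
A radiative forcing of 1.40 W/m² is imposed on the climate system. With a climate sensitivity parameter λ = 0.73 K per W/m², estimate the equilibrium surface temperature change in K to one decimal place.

ΔT = λ ΔF = 0.73 × 1.40 = 1.0220 K.

ΔT = 1.0 K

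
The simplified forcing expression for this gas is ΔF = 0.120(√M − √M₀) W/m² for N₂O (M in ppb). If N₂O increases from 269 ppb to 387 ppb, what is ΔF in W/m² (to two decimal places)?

N₂O: 0.120 × (√387 − √269) = 0.120 × (19.6723 − 16.4012) = 0.120 × 3.2711 = 0.3925 W/m².

ΔF = 0.39 W/m²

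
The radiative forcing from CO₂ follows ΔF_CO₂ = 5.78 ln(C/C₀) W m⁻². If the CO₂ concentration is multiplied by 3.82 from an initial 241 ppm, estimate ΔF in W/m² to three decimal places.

ΔF = 7.747 W/m²

ΔF = 5.78 × ln(3.82) = 5.78 × 1.34025 = 7.7466 W/m².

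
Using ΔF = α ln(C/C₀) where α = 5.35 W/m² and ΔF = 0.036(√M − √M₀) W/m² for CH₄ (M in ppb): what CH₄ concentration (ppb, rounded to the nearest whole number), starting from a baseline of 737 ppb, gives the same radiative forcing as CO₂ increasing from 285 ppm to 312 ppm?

CO₂ forcing: 5.35 × ln(312/285) = 5.35 × 0.090514 = 0.48425 W/m².
Set 0.036(√M − √737) = 0.48425: √M = 0.48425/0.036 + √737 = 13.4514 + 27.1477 = 40.5991.
M = (40.5991)² = 1648.29 ppb.

M ≈ 1648 ppb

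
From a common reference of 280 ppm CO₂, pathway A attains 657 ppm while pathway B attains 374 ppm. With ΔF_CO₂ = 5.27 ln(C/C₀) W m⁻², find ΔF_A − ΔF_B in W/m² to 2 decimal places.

ΔF_A = 5.27 ln(657/280) = 5.27 × 0.85289 = 4.4947 W/m².
ΔF_B = 5.27 ln(374/280) = 5.27 × 0.28947 = 1.5255 W/m².
Difference: 4.4947 − 1.5255 = 2.9692 W/m².

ΔF_A − ΔF_B = 2.97 W/m²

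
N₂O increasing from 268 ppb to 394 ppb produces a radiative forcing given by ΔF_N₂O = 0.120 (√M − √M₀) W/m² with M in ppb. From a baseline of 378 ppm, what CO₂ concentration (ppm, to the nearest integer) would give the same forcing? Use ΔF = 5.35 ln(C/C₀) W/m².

C ≈ 409 ppm

N₂O forcing: 0.120 × (√394 − √268) = 0.120 × (19.8494 − 16.3707) = 0.120 × 3.4787 = 0.41744 W/m².
Set 5.35 ln(C/378) = 0.41744: ln(C/378) = 0.41744/5.35 = 0.07803, so C = 378 × e^0.07803 = 378 × 1.08116 = 408.68 ppm.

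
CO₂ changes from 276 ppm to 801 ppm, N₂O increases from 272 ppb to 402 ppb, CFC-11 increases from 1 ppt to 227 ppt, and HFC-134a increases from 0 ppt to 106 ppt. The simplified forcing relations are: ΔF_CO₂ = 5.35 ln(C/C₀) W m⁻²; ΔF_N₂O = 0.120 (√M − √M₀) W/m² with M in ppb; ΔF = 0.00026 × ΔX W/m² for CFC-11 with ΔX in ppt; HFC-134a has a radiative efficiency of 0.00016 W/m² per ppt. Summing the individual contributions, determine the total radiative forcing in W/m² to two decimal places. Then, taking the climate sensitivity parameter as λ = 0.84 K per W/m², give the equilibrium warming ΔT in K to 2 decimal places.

ΔF = 6.20 W/m²; ΔT = 5.21 K

CO₂: 5.35 × ln(801/276) = 5.35 × ln(2.90217) = 5.35 × 1.06546 = 5.7002 W/m².
N₂O: 0.120 × (√402 − √272) = 0.120 × (20.0499 − 16.4924) = 0.120 × 3.5575 = 0.4269 W/m².
CFC-11: ΔF = 0.00026 × (227 − 1) = 0.00026 × 226 = 0.0588 W/m².
HFC-134a: ΔF = 0.00016 × (106 − 0) = 0.00016 × 106 = 0.0170 W/m².
Total ΔF = 5.7002 + 0.4269 + 0.0588 + 0.0170 = 6.2029 W/m².
ΔT = λ ΔF = 0.84 × 6.20 = 5.2080 K.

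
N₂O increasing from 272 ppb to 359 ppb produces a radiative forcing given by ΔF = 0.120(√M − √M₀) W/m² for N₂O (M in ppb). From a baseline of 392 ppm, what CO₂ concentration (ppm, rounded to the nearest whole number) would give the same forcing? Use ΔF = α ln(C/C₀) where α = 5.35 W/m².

N₂O forcing: 0.120 × (√359 − √272) = 0.120 × (18.9473 − 16.4924) = 0.120 × 2.4549 = 0.29459 W/m².
Set 5.35 ln(C/392) = 0.29459: ln(C/392) = 0.29459/5.35 = 0.05506, so C = 392 × e^0.05506 = 392 × 1.05660 = 414.19 ppm.

C ≈ 414 ppm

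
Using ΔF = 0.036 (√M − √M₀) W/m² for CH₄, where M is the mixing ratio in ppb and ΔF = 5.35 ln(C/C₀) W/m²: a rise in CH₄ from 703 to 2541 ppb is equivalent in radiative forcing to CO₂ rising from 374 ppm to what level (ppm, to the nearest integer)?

C ≈ 439 ppm

CH₄ forcing: 0.036 × (√2541 − √703) = 0.036 × (50.4083 − 26.5141) = 0.036 × 23.8942 = 0.86019 W/m².
Set 5.35 ln(C/374) = 0.86019: ln(C/374) = 0.86019/5.35 = 0.16078, so C = 374 × e^0.16078 = 374 × 1.17443 = 439.24 ppm.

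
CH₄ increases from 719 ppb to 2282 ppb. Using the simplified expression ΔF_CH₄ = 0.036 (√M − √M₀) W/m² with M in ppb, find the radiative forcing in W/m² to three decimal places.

CH₄: 0.036 × (√2282 − √719) = 0.036 × (47.7703 − 26.8142) = 0.036 × 20.9561 = 0.7544 W/m².

ΔF = 0.754 W/m²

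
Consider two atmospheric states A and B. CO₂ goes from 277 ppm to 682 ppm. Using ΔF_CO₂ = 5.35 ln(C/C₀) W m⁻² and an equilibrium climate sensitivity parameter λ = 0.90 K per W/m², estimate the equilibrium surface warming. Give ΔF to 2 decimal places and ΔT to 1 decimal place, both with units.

ΔF = 4.82 W/m²; ΔT = 4.3 K

CO₂: 5.35 × ln(682/277) = 5.35 × ln(2.46209) = 5.35 × 0.90101 = 4.8204 W/m².
ΔT = λ ΔF = 0.90 × 4.82 = 4.3380 K.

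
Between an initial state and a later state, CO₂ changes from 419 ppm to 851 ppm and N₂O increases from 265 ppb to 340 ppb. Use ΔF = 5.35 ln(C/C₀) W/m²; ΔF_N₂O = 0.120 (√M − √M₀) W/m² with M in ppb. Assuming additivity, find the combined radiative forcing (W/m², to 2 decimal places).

CO₂: 5.35 × ln(851/419) = 5.35 × ln(2.03103) = 5.35 × 0.70854 = 3.7907 W/m².
N₂O: 0.120 × (√340 − √265) = 0.120 × (18.4391 − 16.2788) = 0.120 × 2.1603 = 0.2592 W/m².
Total ΔF = 3.7907 + 0.2592 = 4.0499 W/m².

ΔF = 4.05 W/m²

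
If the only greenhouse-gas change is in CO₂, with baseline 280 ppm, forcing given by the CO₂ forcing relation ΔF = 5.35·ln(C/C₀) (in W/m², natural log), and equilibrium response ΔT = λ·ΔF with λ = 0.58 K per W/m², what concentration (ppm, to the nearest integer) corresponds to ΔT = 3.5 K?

C ≈ 865 ppm

Required forcing: ΔF = ΔT/λ = 3.5/0.58 = 6.0345 W/m².
Then ln(C/280) = ΔF/5.35 = 6.0345/5.35 = 1.12794.
So C = 280 × e^1.12794 = 280 × 3.08929 = 865.00 ppm.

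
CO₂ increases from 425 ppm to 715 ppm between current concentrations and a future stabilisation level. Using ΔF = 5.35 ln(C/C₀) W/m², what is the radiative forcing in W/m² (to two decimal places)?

CO₂: 5.35 × ln(715/425) = 5.35 × ln(1.68235) = 5.35 × 0.52019 = 2.7830 W/m².

ΔF = 2.78 W/m²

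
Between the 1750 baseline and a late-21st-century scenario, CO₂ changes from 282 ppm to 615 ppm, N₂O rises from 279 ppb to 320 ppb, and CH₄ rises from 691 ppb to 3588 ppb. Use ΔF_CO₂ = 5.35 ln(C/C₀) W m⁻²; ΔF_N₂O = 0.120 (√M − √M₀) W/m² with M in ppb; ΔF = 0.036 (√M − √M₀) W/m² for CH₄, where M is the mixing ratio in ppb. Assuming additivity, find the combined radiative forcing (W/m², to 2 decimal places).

ΔF = 5.52 W/m²

CO₂: 5.35 × ln(615/282) = 5.35 × ln(2.18085) = 5.35 × 0.77971 = 4.1714 W/m².
N₂O: 0.120 × (√320 − √279) = 0.120 × (17.8885 − 16.7033) = 0.120 × 1.1852 = 0.1422 W/m².
CH₄: 0.036 × (√3588 − √691) = 0.036 × (59.8999 − 26.2869) = 0.036 × 33.6130 = 1.2101 W/m².
Total ΔF = 4.1714 + 0.1422 + 1.2101 = 5.5237 W/m².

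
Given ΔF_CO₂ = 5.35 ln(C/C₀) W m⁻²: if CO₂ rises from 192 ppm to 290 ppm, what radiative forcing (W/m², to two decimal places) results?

CO₂: 5.35 × ln(290/192) = 5.35 × ln(1.51042) = 5.35 × 0.41239 = 2.2063 W/m².

ΔF = 2.21 W/m²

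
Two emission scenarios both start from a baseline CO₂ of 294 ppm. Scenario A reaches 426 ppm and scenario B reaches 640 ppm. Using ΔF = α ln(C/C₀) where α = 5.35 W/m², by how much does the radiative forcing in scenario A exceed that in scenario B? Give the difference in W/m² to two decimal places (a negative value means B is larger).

ΔF_A − ΔF_B = -2.18 W/m²

ΔF_A = 5.35 ln(426/294) = 5.35 × 0.37086 = 1.9841 W/m².
ΔF_B = 5.35 ln(640/294) = 5.35 × 0.77789 = 4.1617 W/m².
Difference: 1.9841 − 4.1617 = -2.1776 W/m².
(Equivalently, ΔF_A − ΔF_B = 5.35 ln(426/640) = 5.35 × -0.40703 = -2.1776 W/m².)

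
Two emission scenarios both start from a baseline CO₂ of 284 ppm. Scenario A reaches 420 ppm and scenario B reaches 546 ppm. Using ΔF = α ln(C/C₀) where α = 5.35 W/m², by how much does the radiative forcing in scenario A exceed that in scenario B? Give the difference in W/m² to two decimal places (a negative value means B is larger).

ΔF_A − ΔF_B = -1.40 W/m²

ΔF_A = 5.35 ln(420/284) = 5.35 × 0.39128 = 2.0933 W/m².
ΔF_B = 5.35 ln(546/284) = 5.35 × 0.65364 = 3.4970 W/m².
Difference: 2.0933 − 3.4970 = -1.4037 W/m².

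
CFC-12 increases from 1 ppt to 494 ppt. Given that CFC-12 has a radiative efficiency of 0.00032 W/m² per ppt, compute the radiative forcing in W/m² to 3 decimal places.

CFC-12: ΔF = 0.00032 × (494 − 1) = 0.00032 × 493 = 0.1578 W/m².

ΔF = 0.158 W/m²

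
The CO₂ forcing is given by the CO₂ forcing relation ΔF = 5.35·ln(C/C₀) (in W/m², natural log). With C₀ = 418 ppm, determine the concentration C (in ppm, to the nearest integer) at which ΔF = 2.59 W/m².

C ≈ 678 ppm

Set 5.35 ln(C/418) = 2.59, so ln(C/418) = 2.59/5.35 = 0.48411.
Then C/418 = e^0.48411 = 1.62273, giving C = 418 × 1.62273 = 678.30 ppm.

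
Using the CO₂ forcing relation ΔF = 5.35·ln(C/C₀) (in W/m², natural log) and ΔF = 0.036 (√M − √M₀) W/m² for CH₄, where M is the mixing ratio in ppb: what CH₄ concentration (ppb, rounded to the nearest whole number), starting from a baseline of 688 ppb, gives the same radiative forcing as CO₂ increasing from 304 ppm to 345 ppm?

M ≈ 2028 ppb

CO₂ forcing: 5.35 × ln(345/304) = 5.35 × 0.126517 = 0.67687 W/m².
Set 0.036(√M − √688) = 0.67687: √M = 0.67687/0.036 + √688 = 18.8019 + 26.2298 = 45.0317.
M = (45.0317)² = 2027.85 ppb.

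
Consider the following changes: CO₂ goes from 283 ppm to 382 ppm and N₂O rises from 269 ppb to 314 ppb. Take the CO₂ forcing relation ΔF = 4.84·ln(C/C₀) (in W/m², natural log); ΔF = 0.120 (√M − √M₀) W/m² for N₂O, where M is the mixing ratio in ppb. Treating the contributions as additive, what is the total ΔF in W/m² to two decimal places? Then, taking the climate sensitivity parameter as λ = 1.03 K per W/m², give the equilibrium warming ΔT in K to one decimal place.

ΔF = 1.61 W/m²; ΔT = 1.7 K

CO₂: 4.84 × ln(382/283) = 4.84 × ln(1.34982) = 4.84 × 0.29997 = 1.4519 W/m².
N₂O: 0.120 × (√314 − √269) = 0.120 × (17.7200 − 16.4012) = 0.120 × 1.3188 = 0.1583 W/m².
Total ΔF = 1.4519 + 0.1583 = 1.6102 W/m².
ΔT = λ ΔF = 1.03 × 1.61 = 1.6583 K.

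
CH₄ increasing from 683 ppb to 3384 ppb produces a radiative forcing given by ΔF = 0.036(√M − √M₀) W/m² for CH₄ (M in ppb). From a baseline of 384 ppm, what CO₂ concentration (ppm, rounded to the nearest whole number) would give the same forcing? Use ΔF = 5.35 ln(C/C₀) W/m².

C ≈ 476 ppm

CH₄ forcing: 0.036 × (√3384 − √683) = 0.036 × (58.1722 − 26.1343) = 0.036 × 32.0379 = 1.15336 W/m².
Set 5.35 ln(C/384) = 1.15336: ln(C/384) = 1.15336/5.35 = 0.21558, so C = 384 × e^0.21558 = 384 × 1.24058 = 476.38 ppm.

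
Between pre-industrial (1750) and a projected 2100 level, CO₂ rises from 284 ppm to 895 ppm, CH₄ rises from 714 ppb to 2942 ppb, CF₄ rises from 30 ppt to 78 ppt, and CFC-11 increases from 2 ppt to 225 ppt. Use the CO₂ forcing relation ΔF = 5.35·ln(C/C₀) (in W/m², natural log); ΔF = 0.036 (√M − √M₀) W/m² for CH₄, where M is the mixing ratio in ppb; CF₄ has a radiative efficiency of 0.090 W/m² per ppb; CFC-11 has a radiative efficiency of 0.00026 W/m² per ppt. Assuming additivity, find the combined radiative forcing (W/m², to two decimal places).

CO₂: 5.35 × ln(895/284) = 5.35 × ln(3.15141) = 5.35 × 1.14785 = 6.1410 W/m².
CH₄: 0.036 × (√2942 − √714) = 0.036 × (54.2402 − 26.7208) = 0.036 × 27.5194 = 0.9907 W/m².
CF₄: Δ = 78 − 30 = 48 ppt = 0.048 ppb; ΔF = 0.090 × 0.048 = 0.0043 W/m².
CFC-11: ΔF = 0.00026 × (225 − 2) = 0.00026 × 223 = 0.0580 W/m².
Total ΔF = 6.1410 + 0.9907 + 0.0043 + 0.0580 = 7.1940 W/m².

ΔF = 7.19 W/m²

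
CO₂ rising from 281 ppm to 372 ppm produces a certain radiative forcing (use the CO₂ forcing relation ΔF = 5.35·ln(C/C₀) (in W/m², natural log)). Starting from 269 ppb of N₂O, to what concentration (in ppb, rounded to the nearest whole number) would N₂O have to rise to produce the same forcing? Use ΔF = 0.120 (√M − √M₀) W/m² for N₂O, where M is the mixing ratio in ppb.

M ≈ 836 ppb

CO₂ forcing: 5.35 × ln(372/281) = 5.35 × 0.280539 = 1.50088 W/m².
Set 0.120(√M − √269) = 1.50088: √M = 1.50088/0.120 + √269 = 12.5073 + 16.4012 = 28.9085.
M = (28.9085)² = 835.70 ppb.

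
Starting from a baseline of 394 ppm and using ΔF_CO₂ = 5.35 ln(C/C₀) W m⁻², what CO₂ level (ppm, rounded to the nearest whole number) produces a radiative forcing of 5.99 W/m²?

Set 5.35 ln(C/394) = 5.99, so ln(C/394) = 5.99/5.35 = 1.11963.
Then C/394 = e^1.11963 = 3.06372, giving C = 394 × 3.06372 = 1207.11 ppm.

C ≈ 1207 ppm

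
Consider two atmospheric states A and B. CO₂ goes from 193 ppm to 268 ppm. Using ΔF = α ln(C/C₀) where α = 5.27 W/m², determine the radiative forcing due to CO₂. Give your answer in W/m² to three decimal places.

ΔF = 1.730 W/m²

CO₂ absorption bands are partially saturated, so forcing scales with the logarithm of the concentration ratio.
CO₂: 5.27 × ln(268/193) = 5.27 × ln(1.38860) = 5.27 × 0.32830 = 1.7301 W/m².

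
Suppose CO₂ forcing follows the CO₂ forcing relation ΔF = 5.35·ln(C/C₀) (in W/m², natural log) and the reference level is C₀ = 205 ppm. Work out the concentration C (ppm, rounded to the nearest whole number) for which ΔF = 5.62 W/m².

Set 5.35 ln(C/205) = 5.62, so ln(C/205) = 5.62/5.35 = 1.05047.
Then C/205 = e^1.05047 = 2.85899, giving C = 205 × 2.85899 = 586.09 ppm.

C ≈ 586 ppm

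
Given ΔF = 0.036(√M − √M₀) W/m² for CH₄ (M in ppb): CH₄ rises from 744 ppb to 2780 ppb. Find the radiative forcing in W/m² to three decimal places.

CH₄: 0.036 × (√2780 − √744) = 0.036 × (52.7257 − 27.2764) = 0.036 × 25.4493 = 0.9162 W/m².

ΔF = 0.916 W/m²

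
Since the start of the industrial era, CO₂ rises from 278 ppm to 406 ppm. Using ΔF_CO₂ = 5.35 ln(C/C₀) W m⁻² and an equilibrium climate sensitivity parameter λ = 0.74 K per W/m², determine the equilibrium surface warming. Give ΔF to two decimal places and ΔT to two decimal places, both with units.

CO₂: 5.35 × ln(406/278) = 5.35 × ln(1.46043) = 5.35 × 0.37873 = 2.0262 W/m².
ΔT = λ ΔF = 0.74 × 2.03 = 1.5022 K.

ΔF = 2.03 W/m²; ΔT = 1.50 K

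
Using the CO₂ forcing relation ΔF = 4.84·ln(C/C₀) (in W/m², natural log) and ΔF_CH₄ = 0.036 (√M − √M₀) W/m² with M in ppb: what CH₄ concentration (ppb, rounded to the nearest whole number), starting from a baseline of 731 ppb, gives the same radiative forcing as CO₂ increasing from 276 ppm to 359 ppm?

CO₂ forcing: 4.84 × ln(359/276) = 4.84 × 0.262922 = 1.27254 W/m².
Set 0.036(√M − √731) = 1.27254: √M = 1.27254/0.036 + √731 = 35.3483 + 27.0370 = 62.3853.
M = (62.3853)² = 3891.93 ppb.

M ≈ 3892 ppb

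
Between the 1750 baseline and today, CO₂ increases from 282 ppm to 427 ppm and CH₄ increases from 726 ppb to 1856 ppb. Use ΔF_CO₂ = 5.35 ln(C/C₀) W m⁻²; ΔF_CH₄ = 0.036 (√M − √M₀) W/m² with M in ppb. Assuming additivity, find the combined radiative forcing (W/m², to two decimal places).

ΔF = 2.80 W/m²

CO₂: 5.35 × ln(427/282) = 5.35 × ln(1.51418) = 5.35 × 0.41487 = 2.2196 W/m².
CH₄: 0.036 × (√1856 − √726) = 0.036 × (43.0813 − 26.9444) = 0.036 × 16.1369 = 0.5809 W/m².
Total ΔF = 2.2196 + 0.5809 = 2.8005 W/m².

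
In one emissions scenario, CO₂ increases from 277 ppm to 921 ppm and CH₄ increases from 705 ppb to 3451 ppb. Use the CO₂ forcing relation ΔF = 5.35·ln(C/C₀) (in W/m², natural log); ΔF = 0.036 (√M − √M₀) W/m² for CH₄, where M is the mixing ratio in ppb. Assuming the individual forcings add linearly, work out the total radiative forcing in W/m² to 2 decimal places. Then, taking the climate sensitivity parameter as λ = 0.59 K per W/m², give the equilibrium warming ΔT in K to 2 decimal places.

CO₂: 5.35 × ln(921/277) = 5.35 × ln(3.32491) = 5.35 × 1.20144 = 6.4277 W/m².
CH₄: 0.036 × (√3451 − √705) = 0.036 × (58.7452 − 26.5518) = 0.036 × 32.1934 = 1.1590 W/m².
Total ΔF = 6.4277 + 1.1590 = 7.5867 W/m².
ΔT = λ ΔF = 0.59 × 7.59 = 4.4781 K.

ΔF = 7.59 W/m²; ΔT = 4.48 K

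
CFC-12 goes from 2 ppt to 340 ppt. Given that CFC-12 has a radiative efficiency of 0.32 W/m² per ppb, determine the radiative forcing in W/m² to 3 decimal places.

ΔF = 0.108 W/m²

CFC-12: Δ = 340 − 2 = 338 ppt = 0.338 ppb; ΔF = 0.32 × 0.338 = 0.1082 W/m².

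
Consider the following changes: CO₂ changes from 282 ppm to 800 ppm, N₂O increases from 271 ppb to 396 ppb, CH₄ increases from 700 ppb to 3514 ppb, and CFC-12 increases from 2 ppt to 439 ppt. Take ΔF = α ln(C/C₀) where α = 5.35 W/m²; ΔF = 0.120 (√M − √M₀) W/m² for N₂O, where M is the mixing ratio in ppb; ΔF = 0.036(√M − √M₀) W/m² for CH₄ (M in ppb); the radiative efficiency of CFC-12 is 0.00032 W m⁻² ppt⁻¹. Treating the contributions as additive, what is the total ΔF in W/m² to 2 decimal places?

ΔF = 7.31 W/m²

CO₂: 5.35 × ln(800/282) = 5.35 × ln(2.83688) = 5.35 × 1.04270 = 5.5784 W/m².
N₂O: 0.120 × (√396 − √271) = 0.120 × (19.8997 − 16.4621) = 0.120 × 3.4376 = 0.4125 W/m².
CH₄: 0.036 × (√3514 − √700) = 0.036 × (59.2790 − 26.4575) = 0.036 × 32.8215 = 1.1816 W/m².
CFC-12: ΔF = 0.00032 × (439 − 2) = 0.00032 × 437 = 0.1398 W/m².
Total ΔF = 5.5784 + 0.4125 + 1.1816 + 0.1398 = 7.3123 W/m².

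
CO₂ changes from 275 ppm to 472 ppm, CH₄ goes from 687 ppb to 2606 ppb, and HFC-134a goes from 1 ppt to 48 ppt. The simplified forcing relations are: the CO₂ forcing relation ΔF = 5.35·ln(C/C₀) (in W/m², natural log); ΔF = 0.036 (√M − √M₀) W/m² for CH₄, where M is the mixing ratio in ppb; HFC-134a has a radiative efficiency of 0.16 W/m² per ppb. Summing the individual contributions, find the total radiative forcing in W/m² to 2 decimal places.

ΔF = 3.79 W/m²

CO₂: 5.35 × ln(472/275) = 5.35 × ln(1.71636) = 5.35 × 0.54021 = 2.8901 W/m².
CH₄: 0.036 × (√2606 − √687) = 0.036 × (51.0490 − 26.2107) = 0.036 × 24.8383 = 0.8942 W/m².
HFC-134a: Δ = 48 − 1 = 47 ppt = 0.047 ppb; ΔF = 0.16 × 0.047 = 0.0075 W/m².
Total ΔF = 2.8901 + 0.8942 + 0.0075 = 3.7918 W/m².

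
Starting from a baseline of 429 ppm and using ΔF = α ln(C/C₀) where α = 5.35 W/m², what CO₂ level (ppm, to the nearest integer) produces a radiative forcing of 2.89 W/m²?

Set 5.35 ln(C/429) = 2.89, so ln(C/429) = 2.89/5.35 = 0.54019.
Then C/429 = e^0.54019 = 1.71633, giving C = 429 × 1.71633 = 736.31 ppm.

C ≈ 736 ppm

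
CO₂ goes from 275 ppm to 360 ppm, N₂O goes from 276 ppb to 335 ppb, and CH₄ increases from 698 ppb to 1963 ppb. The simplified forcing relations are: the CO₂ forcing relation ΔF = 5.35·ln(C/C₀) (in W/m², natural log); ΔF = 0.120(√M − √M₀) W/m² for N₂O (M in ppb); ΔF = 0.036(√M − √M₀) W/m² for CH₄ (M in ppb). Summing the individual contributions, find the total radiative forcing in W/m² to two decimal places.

CO₂: 5.35 × ln(360/275) = 5.35 × ln(1.30909) = 5.35 × 0.26933 = 1.4409 W/m².
N₂O: 0.120 × (√335 − √276) = 0.120 × (18.3030 − 16.6132) = 0.120 × 1.6898 = 0.2028 W/m².
CH₄: 0.036 × (√1963 − √698) = 0.036 × (44.3058 − 26.4197) = 0.036 × 17.8861 = 0.6439 W/m².
Total ΔF = 1.4409 + 0.2028 + 0.6439 = 2.2876 W/m².

ΔF = 2.29 W/m²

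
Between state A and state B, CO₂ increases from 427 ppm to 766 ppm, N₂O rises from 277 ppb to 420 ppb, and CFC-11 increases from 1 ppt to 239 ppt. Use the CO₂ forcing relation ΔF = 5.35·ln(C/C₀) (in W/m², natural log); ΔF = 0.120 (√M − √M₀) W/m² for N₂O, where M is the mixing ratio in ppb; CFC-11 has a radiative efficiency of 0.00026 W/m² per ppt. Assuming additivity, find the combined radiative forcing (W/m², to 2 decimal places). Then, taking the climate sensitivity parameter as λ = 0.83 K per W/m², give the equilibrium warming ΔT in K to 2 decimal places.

ΔF = 3.65 W/m²; ΔT = 3.03 K

CO₂: 5.35 × ln(766/427) = 5.35 × ln(1.79391) = 5.35 × 0.58440 = 3.1265 W/m².
N₂O: 0.120 × (√420 − √277) = 0.120 × (20.4939 − 16.6433) = 0.120 × 3.8506 = 0.4621 W/m².
CFC-11: ΔF = 0.00026 × (239 − 1) = 0.00026 × 238 = 0.0619 W/m².
Total ΔF = 3.1265 + 0.4621 + 0.0619 = 3.6505 W/m².
ΔT = λ ΔF = 0.83 × 3.65 = 3.0295 K.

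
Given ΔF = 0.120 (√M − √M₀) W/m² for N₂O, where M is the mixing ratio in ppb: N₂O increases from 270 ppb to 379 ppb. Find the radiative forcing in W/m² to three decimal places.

ΔF = 0.364 W/m²

N₂O: 0.120 × (√379 − √270) = 0.120 × (19.4679 − 16.4317) = 0.120 × 3.0362 = 0.3643 W/m².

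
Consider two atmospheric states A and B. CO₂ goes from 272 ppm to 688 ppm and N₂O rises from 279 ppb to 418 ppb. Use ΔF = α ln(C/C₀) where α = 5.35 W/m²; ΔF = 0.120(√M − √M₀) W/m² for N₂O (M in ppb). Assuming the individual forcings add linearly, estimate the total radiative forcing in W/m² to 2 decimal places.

ΔF = 5.41 W/m²

CO₂: 5.35 × ln(688/272) = 5.35 × ln(2.52941) = 5.35 × 0.92799 = 4.9647 W/m².
N₂O: 0.120 × (√418 − √279) = 0.120 × (20.4450 − 16.7033) = 0.120 × 3.7417 = 0.4490 W/m².
Total ΔF = 4.9647 + 0.4490 = 5.4137 W/m².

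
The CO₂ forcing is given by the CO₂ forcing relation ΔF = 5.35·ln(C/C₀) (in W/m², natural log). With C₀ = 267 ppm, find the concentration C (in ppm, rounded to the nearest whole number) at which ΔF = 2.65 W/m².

Set 5.35 ln(C/267) = 2.65, so ln(C/267) = 2.65/5.35 = 0.49533.
Then C/267 = e^0.49533 = 1.64104, giving C = 267 × 1.64104 = 438.16 ppm.

C ≈ 438 ppm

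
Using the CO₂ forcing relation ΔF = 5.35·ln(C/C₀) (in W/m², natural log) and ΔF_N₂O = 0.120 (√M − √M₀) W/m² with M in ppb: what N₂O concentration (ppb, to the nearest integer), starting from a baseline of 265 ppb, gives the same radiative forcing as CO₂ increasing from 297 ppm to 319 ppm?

M ≈ 379 ppb

CO₂ forcing: 5.35 × ln(319/297) = 5.35 × 0.071459 = 0.38231 W/m².
Set 0.120(√M − √265) = 0.38231: √M = 0.38231/0.120 + √265 = 3.1859 + 16.2788 = 19.4647.
M = (19.4647)² = 378.87 ppb.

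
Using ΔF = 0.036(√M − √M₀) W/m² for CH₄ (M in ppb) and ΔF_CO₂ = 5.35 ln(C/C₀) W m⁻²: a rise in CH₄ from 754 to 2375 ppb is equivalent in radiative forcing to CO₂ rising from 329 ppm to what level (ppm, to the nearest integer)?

CH₄ forcing: 0.036 × (√2375 − √754) = 0.036 × (48.7340 − 27.4591) = 0.036 × 21.2749 = 0.76590 W/m².
Set 5.35 ln(C/329) = 0.76590: ln(C/329) = 0.76590/5.35 = 0.14316, so C = 329 × e^0.14316 = 329 × 1.15391 = 379.64 ppm.

C ≈ 380 ppm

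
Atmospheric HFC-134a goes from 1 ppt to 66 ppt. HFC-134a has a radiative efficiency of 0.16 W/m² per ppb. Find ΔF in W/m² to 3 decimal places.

HFC-134a: Δ = 66 − 1 = 65 ppt = 0.065 ppb; ΔF = 0.16 × 0.065 = 0.0104 W/m².

ΔF = 0.010 W/m²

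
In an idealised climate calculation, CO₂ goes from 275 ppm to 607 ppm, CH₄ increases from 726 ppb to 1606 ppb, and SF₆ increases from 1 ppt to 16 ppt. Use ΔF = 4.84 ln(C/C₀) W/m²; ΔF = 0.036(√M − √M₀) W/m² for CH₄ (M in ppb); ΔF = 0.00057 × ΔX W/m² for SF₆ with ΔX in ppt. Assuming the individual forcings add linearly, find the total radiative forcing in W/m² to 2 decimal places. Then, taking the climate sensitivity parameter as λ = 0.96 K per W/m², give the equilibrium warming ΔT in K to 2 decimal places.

CO₂: 4.84 × ln(607/275) = 4.84 × ln(2.20727) = 4.84 × 0.79176 = 3.8321 W/m².
CH₄: 0.036 × (√1606 − √726) = 0.036 × (40.0749 − 26.9444) = 0.036 × 13.1305 = 0.4727 W/m².
SF₆: ΔF = 0.00057 × (16 − 1) = 0.00057 × 15 = 0.0086 W/m².
Total ΔF = 3.8321 + 0.4727 + 0.0086 = 4.3134 W/m².
ΔT = λ ΔF = 0.96 × 4.31 = 4.1376 K.

ΔF = 4.31 W/m²; ΔT = 4.14 K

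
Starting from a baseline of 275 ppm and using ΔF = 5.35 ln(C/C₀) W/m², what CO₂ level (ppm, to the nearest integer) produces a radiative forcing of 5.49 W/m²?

Set 5.35 ln(C/275) = 5.49, so ln(C/275) = 5.49/5.35 = 1.02617.
Then C/275 = e^1.02617 = 2.79036, giving C = 275 × 2.79036 = 767.35 ppm.

C ≈ 767 ppm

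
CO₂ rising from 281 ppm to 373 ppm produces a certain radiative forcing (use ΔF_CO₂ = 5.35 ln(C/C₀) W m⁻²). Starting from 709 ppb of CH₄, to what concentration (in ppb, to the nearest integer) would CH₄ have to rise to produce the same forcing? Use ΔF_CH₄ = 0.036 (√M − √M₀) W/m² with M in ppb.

M ≈ 4722 ppb

CO₂ forcing: 5.35 × ln(373/281) = 5.35 × 0.283224 = 1.51525 W/m².
Set 0.036(√M − √709) = 1.51525: √M = 1.51525/0.036 + √709 = 42.0903 + 26.6271 = 68.7174.
M = (68.7174)² = 4722.08 ppb.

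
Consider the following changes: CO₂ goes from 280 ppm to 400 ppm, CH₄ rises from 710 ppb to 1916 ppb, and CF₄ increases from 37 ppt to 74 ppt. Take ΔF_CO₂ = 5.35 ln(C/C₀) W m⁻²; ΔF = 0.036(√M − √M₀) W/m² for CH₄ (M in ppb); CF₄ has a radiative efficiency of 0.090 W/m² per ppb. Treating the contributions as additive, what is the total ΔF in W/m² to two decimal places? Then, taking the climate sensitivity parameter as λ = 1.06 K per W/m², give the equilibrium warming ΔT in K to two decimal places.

ΔF = 2.53 W/m²; ΔT = 2.68 K

CO₂: 5.35 × ln(400/280) = 5.35 × ln(1.42857) = 5.35 × 0.35667 = 1.9082 W/m².
CH₄: 0.036 × (√1916 − √710) = 0.036 × (43.7721 − 26.6458) = 0.036 × 17.1263 = 0.6165 W/m².
CF₄: Δ = 74 − 37 = 37 ppt = 0.037 ppb; ΔF = 0.090 × 0.037 = 0.0033 W/m².
Total ΔF = 1.9082 + 0.6165 + 0.0033 = 2.5280 W/m².
ΔT = λ ΔF = 1.06 × 2.53 = 2.6818 K.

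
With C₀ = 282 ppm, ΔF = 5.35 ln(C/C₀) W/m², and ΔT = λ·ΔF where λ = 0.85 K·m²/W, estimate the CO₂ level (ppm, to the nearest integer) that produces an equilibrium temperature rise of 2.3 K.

Required forcing: ΔF = ΔT/λ = 2.3/0.85 = 2.7059 W/m².
Then ln(C/282) = ΔF/5.35 = 2.7059/5.35 = 0.50578.
So C = 282 × e^0.50578 = 282 × 1.65828 = 467.63 ppm.

C ≈ 468 ppm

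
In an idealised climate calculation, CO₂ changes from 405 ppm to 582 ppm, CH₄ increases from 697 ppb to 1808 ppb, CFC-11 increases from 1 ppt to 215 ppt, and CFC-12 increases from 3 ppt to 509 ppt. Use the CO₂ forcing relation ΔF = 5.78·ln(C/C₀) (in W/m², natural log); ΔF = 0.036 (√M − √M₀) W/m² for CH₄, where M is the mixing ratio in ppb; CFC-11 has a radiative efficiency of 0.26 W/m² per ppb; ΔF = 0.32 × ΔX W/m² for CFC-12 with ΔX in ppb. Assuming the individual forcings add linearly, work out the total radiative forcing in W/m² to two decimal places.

ΔF = 2.89 W/m²

CO₂: 5.78 × ln(582/405) = 5.78 × ln(1.43704) = 5.78 × 0.36259 = 2.0958 W/m².
CH₄: 0.036 × (√1808 − √697) = 0.036 × (42.5206 − 26.4008) = 0.036 × 16.1198 = 0.5803 W/m².
CFC-11: Δ = 215 − 1 = 214 ppt = 0.214 ppb; ΔF = 0.26 × 0.214 = 0.0556 W/m².
CFC-12: Δ = 509 − 3 = 506 ppt = 0.506 ppb; ΔF = 0.32 × 0.506 = 0.1619 W/m².
Total ΔF = 2.0958 + 0.5803 + 0.0556 + 0.1619 = 2.8936 W/m².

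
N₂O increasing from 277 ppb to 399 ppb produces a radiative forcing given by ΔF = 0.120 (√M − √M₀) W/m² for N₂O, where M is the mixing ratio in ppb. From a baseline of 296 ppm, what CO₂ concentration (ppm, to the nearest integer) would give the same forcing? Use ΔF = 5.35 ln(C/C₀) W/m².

C ≈ 319 ppm

N₂O forcing: 0.120 × (√399 − √277) = 0.120 × (19.9750 − 16.6433) = 0.120 × 3.3317 = 0.39980 W/m².
Set 5.35 ln(C/296) = 0.39980: ln(C/296) = 0.39980/5.35 = 0.07473, so C = 296 × e^0.07473 = 296 × 1.07759 = 318.97 ppm.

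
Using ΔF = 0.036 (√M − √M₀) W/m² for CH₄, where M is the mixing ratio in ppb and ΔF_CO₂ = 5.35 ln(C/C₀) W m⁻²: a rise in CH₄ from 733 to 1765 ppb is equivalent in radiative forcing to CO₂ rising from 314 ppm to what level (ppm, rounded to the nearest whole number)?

CH₄ forcing: 0.036 × (√1765 − √733) = 0.036 × (42.0119 − 27.0740) = 0.036 × 14.9379 = 0.53776 W/m².
Set 5.35 ln(C/314) = 0.53776: ln(C/314) = 0.53776/5.35 = 0.10052, so C = 314 × e^0.10052 = 314 × 1.10575 = 347.21 ppm.

C ≈ 347 ppm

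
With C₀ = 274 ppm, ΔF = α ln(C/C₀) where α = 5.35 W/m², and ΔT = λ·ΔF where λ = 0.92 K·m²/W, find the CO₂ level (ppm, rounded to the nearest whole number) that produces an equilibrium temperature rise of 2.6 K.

Required forcing: ΔF = ΔT/λ = 2.6/0.92 = 2.8261 W/m².
Then ln(C/274) = ΔF/5.35 = 2.8261/5.35 = 0.52824.
So C = 274 × e^0.52824 = 274 × 1.69594 = 464.69 ppm.

C ≈ 465 ppm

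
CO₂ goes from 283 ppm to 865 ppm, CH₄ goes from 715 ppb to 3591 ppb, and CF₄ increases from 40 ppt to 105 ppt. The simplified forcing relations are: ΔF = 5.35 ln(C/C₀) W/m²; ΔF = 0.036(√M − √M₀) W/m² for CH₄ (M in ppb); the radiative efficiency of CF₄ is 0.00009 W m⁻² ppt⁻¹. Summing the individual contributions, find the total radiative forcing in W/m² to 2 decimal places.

ΔF = 7.18 W/m²

CO₂: 5.35 × ln(865/283) = 5.35 × ln(3.05654) = 5.35 × 1.11728 = 5.9774 W/m².
CH₄: 0.036 × (√3591 − √715) = 0.036 × (59.9250 − 26.7395) = 0.036 × 33.1855 = 1.1947 W/m².
CF₄: ΔF = 0.00009 × (105 − 40) = 0.00009 × 65 = 0.0059 W/m².
Total ΔF = 5.9774 + 1.1947 + 0.0059 = 7.1780 W/m².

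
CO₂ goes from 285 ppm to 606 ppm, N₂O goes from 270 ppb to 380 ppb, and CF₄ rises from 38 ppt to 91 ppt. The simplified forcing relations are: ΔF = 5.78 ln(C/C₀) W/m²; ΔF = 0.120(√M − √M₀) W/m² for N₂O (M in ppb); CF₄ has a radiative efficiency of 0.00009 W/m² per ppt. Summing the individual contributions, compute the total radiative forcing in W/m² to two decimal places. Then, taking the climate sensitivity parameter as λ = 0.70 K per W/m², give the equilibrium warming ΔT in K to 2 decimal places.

ΔF = 4.73 W/m²; ΔT = 3.31 K

CO₂: 5.78 × ln(606/285) = 5.78 × ln(2.12632) = 5.78 × 0.75439 = 4.3604 W/m².
N₂O: 0.120 × (√380 − √270) = 0.120 × (19.4936 − 16.4317) = 0.120 × 3.0619 = 0.3674 W/m².
CF₄: ΔF = 0.00009 × (91 − 38) = 0.00009 × 53 = 0.0048 W/m².
Total ΔF = 4.3604 + 0.3674 + 0.0048 = 4.7326 W/m².
ΔT = λ ΔF = 0.70 × 4.73 = 3.3110 K.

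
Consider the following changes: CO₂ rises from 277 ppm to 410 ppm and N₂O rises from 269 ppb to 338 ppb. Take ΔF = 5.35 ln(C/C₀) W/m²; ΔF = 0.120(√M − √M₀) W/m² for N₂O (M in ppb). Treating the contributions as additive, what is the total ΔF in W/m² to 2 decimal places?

CO₂: 5.35 × ln(410/277) = 5.35 × ln(1.48014) = 5.35 × 0.39214 = 2.0979 W/m².
N₂O: 0.120 × (√338 − √269) = 0.120 × (18.3848 − 16.4012) = 0.120 × 1.9836 = 0.2380 W/m².
Total ΔF = 2.0979 + 0.2380 = 2.3359 W/m².

ΔF = 2.34 W/m²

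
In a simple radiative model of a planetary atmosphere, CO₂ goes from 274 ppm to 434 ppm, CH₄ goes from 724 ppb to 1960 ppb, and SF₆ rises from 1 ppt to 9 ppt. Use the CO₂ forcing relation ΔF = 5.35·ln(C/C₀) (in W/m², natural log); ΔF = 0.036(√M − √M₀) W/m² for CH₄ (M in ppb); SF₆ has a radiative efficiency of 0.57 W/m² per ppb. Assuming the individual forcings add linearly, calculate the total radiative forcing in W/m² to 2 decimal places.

CO₂: 5.35 × ln(434/274) = 5.35 × ln(1.58394) = 5.35 × 0.45992 = 2.4606 W/m².
CH₄: 0.036 × (√1960 − √724) = 0.036 × (44.2719 − 26.9072) = 0.036 × 17.3647 = 0.6251 W/m².
SF₆: Δ = 9 − 1 = 8 ppt = 0.008 ppb; ΔF = 0.57 × 0.008 = 0.0046 W/m².
Total ΔF = 2.4606 + 0.6251 + 0.0046 = 3.0903 W/m².

ΔF = 3.09 W/m²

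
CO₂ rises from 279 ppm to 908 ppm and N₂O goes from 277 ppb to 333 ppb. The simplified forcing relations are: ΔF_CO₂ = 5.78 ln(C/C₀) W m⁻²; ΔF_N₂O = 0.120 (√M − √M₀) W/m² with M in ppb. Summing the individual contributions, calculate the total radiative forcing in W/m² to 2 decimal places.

CO₂: 5.78 × ln(908/279) = 5.78 × ln(3.25448) = 5.78 × 1.18003 = 6.8206 W/m².
N₂O: 0.120 × (√333 − √277) = 0.120 × (18.2483 − 16.6433) = 0.120 × 1.6050 = 0.1926 W/m².
Total ΔF = 6.8206 + 0.1926 = 7.0132 W/m².

ΔF = 7.01 W/m²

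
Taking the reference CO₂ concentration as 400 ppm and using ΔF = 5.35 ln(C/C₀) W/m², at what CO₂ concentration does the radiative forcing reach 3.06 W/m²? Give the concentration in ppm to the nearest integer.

C ≈ 709 ppm

Set 5.35 ln(C/400) = 3.06, so ln(C/400) = 3.06/5.35 = 0.57196.
Then C/400 = e^0.57196 = 1.77174, giving C = 400 × 1.77174 = 708.70 ppm.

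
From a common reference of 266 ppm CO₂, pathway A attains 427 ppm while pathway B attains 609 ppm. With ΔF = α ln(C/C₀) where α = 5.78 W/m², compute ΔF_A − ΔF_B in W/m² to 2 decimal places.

ΔF_A = 5.78 ln(427/266) = 5.78 × 0.47329 = 2.7356 W/m².
ΔF_B = 5.78 ln(609/266) = 5.78 × 0.82832 = 4.7877 W/m².
Difference: 2.7356 − 4.7877 = -2.0521 W/m².
(Equivalently, ΔF_A − ΔF_B = 5.78 ln(427/609) = 5.78 × -0.35503 = -2.0521 W/m².)

ΔF_A − ΔF_B = -2.05 W/m²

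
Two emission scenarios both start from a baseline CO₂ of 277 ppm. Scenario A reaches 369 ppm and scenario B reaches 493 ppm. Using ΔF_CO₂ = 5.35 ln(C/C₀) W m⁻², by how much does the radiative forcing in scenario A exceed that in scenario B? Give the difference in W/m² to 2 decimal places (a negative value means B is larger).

ΔF_A − ΔF_B = -1.55 W/m²

ΔF_A = 5.35 ln(369/277) = 5.35 × 0.28678 = 1.5343 W/m².
ΔF_B = 5.35 ln(493/277) = 5.35 × 0.57649 = 3.0842 W/m².
Difference: 1.5343 − 3.0842 = -1.5499 W/m².
(Equivalently, ΔF_A − ΔF_B = 5.35 ln(369/493) = 5.35 × -0.28971 = -1.5499 W/m².)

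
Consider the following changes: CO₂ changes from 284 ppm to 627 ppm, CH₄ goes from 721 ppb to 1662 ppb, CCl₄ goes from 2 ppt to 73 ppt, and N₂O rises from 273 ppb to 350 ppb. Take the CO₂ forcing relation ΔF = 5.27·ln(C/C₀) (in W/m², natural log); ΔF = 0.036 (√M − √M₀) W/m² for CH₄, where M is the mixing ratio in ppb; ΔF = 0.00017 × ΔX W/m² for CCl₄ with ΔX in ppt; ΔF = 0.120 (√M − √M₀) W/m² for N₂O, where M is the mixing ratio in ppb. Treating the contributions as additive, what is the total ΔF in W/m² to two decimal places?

CO₂: 5.27 × ln(627/284) = 5.27 × ln(2.20775) = 5.27 × 0.79197 = 4.1737 W/m².
CH₄: 0.036 × (√1662 − √721) = 0.036 × (40.7676 − 26.8514) = 0.036 × 13.9162 = 0.5010 W/m².
CCl₄: ΔF = 0.00017 × (73 − 2) = 0.00017 × 71 = 0.0121 W/m².
N₂O: 0.120 × (√350 − √273) = 0.120 × (18.7083 − 16.5227) = 0.120 × 2.1856 = 0.2623 W/m².
Total ΔF = 4.1737 + 0.5010 + 0.0121 + 0.2623 = 4.9491 W/m².

ΔF = 4.95 W/m²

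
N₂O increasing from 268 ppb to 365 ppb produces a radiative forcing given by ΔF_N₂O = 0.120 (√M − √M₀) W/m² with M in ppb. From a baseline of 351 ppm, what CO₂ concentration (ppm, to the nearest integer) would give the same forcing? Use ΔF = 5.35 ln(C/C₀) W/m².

N₂O forcing: 0.120 × (√365 − √268) = 0.120 × (19.1050 − 16.3707) = 0.120 × 2.7343 = 0.32812 W/m².
Set 5.35 ln(C/351) = 0.32812: ln(C/351) = 0.32812/5.35 = 0.06133, so C = 351 × e^0.06133 = 351 × 1.06325 = 373.20 ppm.

C ≈ 373 ppm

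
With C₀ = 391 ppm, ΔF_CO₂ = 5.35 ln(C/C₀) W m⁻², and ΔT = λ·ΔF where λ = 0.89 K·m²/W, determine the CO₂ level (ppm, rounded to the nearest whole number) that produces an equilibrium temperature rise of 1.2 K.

Required forcing: ΔF = ΔT/λ = 1.2/0.89 = 1.3483 W/m².
Then ln(C/391) = ΔF/5.35 = 1.3483/5.35 = 0.25202.
So C = 391 × e^0.25202 = 391 × 1.28662 = 503.07 ppm.

C ≈ 503 ppm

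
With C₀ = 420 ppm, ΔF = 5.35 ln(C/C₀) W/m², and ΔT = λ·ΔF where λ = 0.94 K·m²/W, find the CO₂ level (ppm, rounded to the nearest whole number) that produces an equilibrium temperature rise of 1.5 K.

C ≈ 566 ppm

Required forcing: ΔF = ΔT/λ = 1.5/0.94 = 1.5957 W/m².
Then ln(C/420) = ΔF/5.35 = 1.5957/5.35 = 0.29826.
So C = 420 × e^0.29826 = 420 × 1.34751 = 565.95 ppm.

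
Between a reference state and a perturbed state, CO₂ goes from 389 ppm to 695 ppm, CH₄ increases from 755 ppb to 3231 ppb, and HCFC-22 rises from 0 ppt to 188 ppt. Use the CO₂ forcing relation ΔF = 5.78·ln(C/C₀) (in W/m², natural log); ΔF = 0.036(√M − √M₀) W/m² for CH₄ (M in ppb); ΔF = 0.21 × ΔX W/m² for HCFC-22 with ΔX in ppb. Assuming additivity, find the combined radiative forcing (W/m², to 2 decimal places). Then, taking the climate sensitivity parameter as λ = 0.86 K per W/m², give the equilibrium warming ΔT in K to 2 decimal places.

ΔF = 4.45 W/m²; ΔT = 3.83 K

CO₂: 5.78 × ln(695/389) = 5.78 × ln(1.78663) = 5.78 × 0.58033 = 3.3543 W/m².
CH₄: 0.036 × (√3231 − √755) = 0.036 × (56.8419 − 27.4773) = 0.036 × 29.3646 = 1.0571 W/m².
HCFC-22: Δ = 188 − 0 = 188 ppt = 0.188 ppb; ΔF = 0.21 × 0.188 = 0.0395 W/m².
Total ΔF = 3.3543 + 1.0571 + 0.0395 = 4.4509 W/m².
ΔT = λ ΔF = 0.86 × 4.45 = 3.8270 K.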